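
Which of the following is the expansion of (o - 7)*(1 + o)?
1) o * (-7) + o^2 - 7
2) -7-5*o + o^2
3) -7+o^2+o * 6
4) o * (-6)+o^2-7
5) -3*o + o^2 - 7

Expanding (o - 7)*(1 + o):
= o * (-6)+o^2-7
4) o * (-6)+o^2-7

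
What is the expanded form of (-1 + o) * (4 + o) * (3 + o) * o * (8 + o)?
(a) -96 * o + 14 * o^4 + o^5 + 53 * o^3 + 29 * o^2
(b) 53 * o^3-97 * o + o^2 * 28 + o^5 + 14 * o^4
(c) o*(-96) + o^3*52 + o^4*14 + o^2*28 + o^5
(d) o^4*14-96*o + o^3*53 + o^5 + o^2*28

Expanding (-1 + o) * (4 + o) * (3 + o) * o * (8 + o):
= o^4*14-96*o + o^3*53 + o^5 + o^2*28
d) o^4*14-96*o + o^3*53 + o^5 + o^2*28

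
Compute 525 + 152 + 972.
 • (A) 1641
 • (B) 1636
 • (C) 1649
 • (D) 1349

First: 525 + 152 = 677
Then: 677 + 972 = 1649
C) 1649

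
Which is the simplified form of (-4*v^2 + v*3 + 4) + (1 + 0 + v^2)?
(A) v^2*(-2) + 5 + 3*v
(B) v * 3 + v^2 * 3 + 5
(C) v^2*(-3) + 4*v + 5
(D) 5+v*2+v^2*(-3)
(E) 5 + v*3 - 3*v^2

Adding the polynomials and combining like terms:
(-4*v^2 + v*3 + 4) + (1 + 0 + v^2)
= 5 + v*3 - 3*v^2
E) 5 + v*3 - 3*v^2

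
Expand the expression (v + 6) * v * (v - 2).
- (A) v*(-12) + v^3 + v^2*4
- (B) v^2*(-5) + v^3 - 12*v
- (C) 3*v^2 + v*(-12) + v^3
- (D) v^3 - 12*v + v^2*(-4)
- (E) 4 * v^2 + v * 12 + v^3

Expanding (v + 6) * v * (v - 2):
= v*(-12) + v^3 + v^2*4
A) v*(-12) + v^3 + v^2*4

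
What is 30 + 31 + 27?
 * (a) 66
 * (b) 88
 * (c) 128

First: 30 + 31 = 61
Then: 61 + 27 = 88
b) 88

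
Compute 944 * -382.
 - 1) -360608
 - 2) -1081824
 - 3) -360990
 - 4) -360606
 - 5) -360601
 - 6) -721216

944 * -382 = -360608
1) -360608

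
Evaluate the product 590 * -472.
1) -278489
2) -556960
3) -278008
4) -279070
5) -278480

590 * -472 = -278480
5) -278480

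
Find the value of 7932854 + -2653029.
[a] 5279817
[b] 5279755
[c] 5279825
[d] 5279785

7932854 + -2653029 = 5279825
c) 5279825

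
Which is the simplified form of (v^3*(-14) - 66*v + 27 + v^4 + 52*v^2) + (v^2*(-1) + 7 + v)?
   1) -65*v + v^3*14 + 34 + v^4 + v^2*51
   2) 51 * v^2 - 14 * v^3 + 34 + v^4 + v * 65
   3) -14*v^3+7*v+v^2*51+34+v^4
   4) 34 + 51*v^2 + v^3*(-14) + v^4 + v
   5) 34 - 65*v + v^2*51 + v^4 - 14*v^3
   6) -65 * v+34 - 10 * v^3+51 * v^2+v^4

Adding the polynomials and combining like terms:
(v^3*(-14) - 66*v + 27 + v^4 + 52*v^2) + (v^2*(-1) + 7 + v)
= 34 - 65*v + v^2*51 + v^4 - 14*v^3
5) 34 - 65*v + v^2*51 + v^4 - 14*v^3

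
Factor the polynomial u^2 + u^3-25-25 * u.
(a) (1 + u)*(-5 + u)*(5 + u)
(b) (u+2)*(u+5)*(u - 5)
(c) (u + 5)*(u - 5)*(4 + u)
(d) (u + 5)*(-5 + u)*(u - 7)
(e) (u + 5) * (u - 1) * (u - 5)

We need to factor u^2 + u^3-25-25 * u.
The factored form is (1 + u)*(-5 + u)*(5 + u).
a) (1 + u)*(-5 + u)*(5 + u)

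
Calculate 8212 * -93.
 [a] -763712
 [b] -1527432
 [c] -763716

8212 * -93 = -763716
c) -763716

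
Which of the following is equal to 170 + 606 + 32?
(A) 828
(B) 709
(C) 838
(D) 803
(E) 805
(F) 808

First: 170 + 606 = 776
Then: 776 + 32 = 808
F) 808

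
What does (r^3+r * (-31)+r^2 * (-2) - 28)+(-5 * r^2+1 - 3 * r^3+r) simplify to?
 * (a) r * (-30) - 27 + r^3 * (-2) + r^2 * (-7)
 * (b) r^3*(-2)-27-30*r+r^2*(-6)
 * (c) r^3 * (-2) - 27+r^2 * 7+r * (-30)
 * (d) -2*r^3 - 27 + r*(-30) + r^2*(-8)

Adding the polynomials and combining like terms:
(r^3 + r*(-31) + r^2*(-2) - 28) + (-5*r^2 + 1 - 3*r^3 + r)
= r * (-30) - 27 + r^3 * (-2) + r^2 * (-7)
a) r * (-30) - 27 + r^3 * (-2) + r^2 * (-7)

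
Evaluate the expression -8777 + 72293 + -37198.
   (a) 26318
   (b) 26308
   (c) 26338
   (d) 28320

First: -8777 + 72293 = 63516
Then: 63516 + -37198 = 26318
a) 26318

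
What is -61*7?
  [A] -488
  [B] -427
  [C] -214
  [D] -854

-61 * 7 = -427
B) -427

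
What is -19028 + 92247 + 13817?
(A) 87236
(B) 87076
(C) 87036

First: -19028 + 92247 = 73219
Then: 73219 + 13817 = 87036
C) 87036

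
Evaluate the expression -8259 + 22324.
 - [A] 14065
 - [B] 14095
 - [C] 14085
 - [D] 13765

-8259 + 22324 = 14065
A) 14065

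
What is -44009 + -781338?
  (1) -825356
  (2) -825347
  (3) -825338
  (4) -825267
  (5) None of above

-44009 + -781338 = -825347
2) -825347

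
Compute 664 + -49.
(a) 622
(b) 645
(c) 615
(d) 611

664 + -49 = 615
c) 615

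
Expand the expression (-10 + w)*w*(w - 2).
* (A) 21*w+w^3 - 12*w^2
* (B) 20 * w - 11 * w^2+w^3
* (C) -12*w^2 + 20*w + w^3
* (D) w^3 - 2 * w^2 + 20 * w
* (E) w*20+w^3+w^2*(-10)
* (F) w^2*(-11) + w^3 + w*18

Expanding (-10 + w)*w*(w - 2):
= -12*w^2 + 20*w + w^3
C) -12*w^2 + 20*w + w^3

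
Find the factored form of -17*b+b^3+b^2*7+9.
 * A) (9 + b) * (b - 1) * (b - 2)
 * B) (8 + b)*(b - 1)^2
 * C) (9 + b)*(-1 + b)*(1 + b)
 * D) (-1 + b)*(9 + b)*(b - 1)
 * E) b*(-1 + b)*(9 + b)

We need to factor -17*b+b^3+b^2*7+9.
The factored form is (-1 + b)*(9 + b)*(b - 1).
D) (-1 + b)*(9 + b)*(b - 1)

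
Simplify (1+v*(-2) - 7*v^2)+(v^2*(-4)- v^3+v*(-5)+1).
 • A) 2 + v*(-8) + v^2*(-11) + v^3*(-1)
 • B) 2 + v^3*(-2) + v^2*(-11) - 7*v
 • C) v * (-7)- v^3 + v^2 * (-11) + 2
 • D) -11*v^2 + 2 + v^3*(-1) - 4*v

Adding the polynomials and combining like terms:
(1 + v*(-2) - 7*v^2) + (v^2*(-4) - v^3 + v*(-5) + 1)
= v * (-7)- v^3 + v^2 * (-11) + 2
C) v * (-7)- v^3 + v^2 * (-11) + 2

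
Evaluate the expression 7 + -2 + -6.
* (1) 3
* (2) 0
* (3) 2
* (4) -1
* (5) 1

First: 7 + -2 = 5
Then: 5 + -6 = -1
4) -1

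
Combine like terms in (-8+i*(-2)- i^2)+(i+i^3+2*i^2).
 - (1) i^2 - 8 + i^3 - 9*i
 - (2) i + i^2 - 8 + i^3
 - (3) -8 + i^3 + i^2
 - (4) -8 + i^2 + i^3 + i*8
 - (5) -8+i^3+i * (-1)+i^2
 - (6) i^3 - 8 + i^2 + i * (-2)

Adding the polynomials and combining like terms:
(-8 + i*(-2) - i^2) + (i + i^3 + 2*i^2)
= -8+i^3+i * (-1)+i^2
5) -8+i^3+i * (-1)+i^2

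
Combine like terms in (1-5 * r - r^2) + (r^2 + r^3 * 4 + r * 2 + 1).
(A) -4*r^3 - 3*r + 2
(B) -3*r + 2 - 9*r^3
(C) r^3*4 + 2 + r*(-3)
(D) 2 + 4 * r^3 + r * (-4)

Adding the polynomials and combining like terms:
(1 - 5*r - r^2) + (r^2 + r^3*4 + r*2 + 1)
= r^3*4 + 2 + r*(-3)
C) r^3*4 + 2 + r*(-3)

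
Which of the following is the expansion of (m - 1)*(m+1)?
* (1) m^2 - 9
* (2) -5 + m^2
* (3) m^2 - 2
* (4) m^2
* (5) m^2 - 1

Expanding (m - 1)*(m+1):
= m^2 - 1
5) m^2 - 1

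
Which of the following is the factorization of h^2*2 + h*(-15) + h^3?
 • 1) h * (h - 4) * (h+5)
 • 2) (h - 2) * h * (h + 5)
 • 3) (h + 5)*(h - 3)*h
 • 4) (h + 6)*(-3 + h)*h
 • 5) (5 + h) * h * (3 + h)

We need to factor h^2*2 + h*(-15) + h^3.
The factored form is (h + 5)*(h - 3)*h.
3) (h + 5)*(h - 3)*h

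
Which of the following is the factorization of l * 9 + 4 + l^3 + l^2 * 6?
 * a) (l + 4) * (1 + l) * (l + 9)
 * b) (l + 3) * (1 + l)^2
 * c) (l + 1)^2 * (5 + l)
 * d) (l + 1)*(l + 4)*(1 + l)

We need to factor l * 9 + 4 + l^3 + l^2 * 6.
The factored form is (l + 1)*(l + 4)*(1 + l).
d) (l + 1)*(l + 4)*(1 + l)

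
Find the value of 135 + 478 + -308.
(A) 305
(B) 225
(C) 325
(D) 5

First: 135 + 478 = 613
Then: 613 + -308 = 305
A) 305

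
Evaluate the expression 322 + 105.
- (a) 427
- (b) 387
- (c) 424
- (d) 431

322 + 105 = 427
a) 427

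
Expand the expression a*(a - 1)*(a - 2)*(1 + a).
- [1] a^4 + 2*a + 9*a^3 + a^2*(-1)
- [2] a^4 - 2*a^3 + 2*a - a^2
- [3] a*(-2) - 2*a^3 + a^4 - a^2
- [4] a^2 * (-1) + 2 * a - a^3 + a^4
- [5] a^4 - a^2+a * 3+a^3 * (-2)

Expanding a*(a - 1)*(a - 2)*(1 + a):
= a^4 - 2*a^3 + 2*a - a^2
2) a^4 - 2*a^3 + 2*a - a^2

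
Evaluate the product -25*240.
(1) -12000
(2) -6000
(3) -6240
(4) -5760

-25 * 240 = -6000
2) -6000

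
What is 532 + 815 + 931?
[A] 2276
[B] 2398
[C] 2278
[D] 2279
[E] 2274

First: 532 + 815 = 1347
Then: 1347 + 931 = 2278
C) 2278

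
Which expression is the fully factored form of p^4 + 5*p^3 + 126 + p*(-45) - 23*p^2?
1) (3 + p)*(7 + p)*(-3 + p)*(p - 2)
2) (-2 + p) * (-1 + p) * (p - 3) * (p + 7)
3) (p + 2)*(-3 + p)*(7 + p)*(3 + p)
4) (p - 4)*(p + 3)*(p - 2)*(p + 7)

We need to factor p^4 + 5*p^3 + 126 + p*(-45) - 23*p^2.
The factored form is (3 + p)*(7 + p)*(-3 + p)*(p - 2).
1) (3 + p)*(7 + p)*(-3 + p)*(p - 2)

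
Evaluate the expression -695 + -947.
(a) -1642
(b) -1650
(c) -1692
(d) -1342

-695 + -947 = -1642
a) -1642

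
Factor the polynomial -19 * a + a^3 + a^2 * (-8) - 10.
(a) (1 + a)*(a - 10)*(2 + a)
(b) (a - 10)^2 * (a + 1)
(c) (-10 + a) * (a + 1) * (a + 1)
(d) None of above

We need to factor -19 * a + a^3 + a^2 * (-8) - 10.
The factored form is (-10 + a) * (a + 1) * (a + 1).
c) (-10 + a) * (a + 1) * (a + 1)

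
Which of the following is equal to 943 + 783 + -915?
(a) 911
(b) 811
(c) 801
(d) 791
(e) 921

First: 943 + 783 = 1726
Then: 1726 + -915 = 811
b) 811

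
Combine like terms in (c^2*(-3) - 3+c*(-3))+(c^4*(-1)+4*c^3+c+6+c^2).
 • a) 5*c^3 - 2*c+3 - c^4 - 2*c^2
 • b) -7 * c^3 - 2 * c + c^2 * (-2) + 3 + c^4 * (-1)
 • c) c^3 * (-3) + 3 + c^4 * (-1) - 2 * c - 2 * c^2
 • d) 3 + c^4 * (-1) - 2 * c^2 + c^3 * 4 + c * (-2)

Adding the polynomials and combining like terms:
(c^2*(-3) - 3 + c*(-3)) + (c^4*(-1) + 4*c^3 + c + 6 + c^2)
= 3 + c^4 * (-1) - 2 * c^2 + c^3 * 4 + c * (-2)
d) 3 + c^4 * (-1) - 2 * c^2 + c^3 * 4 + c * (-2)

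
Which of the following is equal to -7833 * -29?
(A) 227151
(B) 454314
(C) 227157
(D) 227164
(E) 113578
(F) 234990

-7833 * -29 = 227157
C) 227157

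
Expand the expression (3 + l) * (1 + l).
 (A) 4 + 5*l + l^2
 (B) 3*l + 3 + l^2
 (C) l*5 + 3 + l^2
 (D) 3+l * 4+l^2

Expanding (3 + l) * (1 + l):
= 3+l * 4+l^2
D) 3+l * 4+l^2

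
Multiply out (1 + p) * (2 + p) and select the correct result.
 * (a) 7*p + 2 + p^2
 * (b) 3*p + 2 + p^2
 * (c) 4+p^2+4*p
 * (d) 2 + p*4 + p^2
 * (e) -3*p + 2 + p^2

Expanding (1 + p) * (2 + p):
= 3*p + 2 + p^2
b) 3*p + 2 + p^2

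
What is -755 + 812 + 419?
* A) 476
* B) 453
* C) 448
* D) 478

First: -755 + 812 = 57
Then: 57 + 419 = 476
A) 476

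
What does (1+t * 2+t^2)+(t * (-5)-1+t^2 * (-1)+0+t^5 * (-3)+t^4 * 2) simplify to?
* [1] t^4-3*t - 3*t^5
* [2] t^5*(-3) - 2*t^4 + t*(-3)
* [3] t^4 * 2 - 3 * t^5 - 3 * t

Adding the polynomials and combining like terms:
(1 + t*2 + t^2) + (t*(-5) - 1 + t^2*(-1) + 0 + t^5*(-3) + t^4*2)
= t^4 * 2 - 3 * t^5 - 3 * t
3) t^4 * 2 - 3 * t^5 - 3 * t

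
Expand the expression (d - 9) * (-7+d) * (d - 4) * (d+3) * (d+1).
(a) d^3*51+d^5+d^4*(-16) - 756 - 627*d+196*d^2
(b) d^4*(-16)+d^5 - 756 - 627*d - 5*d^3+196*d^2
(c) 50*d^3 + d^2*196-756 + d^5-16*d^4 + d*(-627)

Expanding (d - 9) * (-7+d) * (d - 4) * (d+3) * (d+1):
= 50*d^3 + d^2*196-756 + d^5-16*d^4 + d*(-627)
c) 50*d^3 + d^2*196-756 + d^5-16*d^4 + d*(-627)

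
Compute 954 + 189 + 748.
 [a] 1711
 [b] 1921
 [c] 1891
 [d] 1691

First: 954 + 189 = 1143
Then: 1143 + 748 = 1891
c) 1891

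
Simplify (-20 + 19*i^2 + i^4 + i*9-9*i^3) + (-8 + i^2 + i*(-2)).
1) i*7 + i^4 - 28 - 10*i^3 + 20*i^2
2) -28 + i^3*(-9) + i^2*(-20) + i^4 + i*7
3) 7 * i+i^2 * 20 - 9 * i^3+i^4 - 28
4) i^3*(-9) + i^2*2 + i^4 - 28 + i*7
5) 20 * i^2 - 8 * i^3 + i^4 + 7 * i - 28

Adding the polynomials and combining like terms:
(-20 + 19*i^2 + i^4 + i*9 - 9*i^3) + (-8 + i^2 + i*(-2))
= 7 * i+i^2 * 20 - 9 * i^3+i^4 - 28
3) 7 * i+i^2 * 20 - 9 * i^3+i^4 - 28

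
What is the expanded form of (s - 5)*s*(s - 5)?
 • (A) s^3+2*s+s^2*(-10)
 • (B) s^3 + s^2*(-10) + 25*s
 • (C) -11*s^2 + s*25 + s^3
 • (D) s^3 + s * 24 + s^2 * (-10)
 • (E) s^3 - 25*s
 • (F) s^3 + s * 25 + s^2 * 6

Expanding (s - 5)*s*(s - 5):
= s^3 + s^2*(-10) + 25*s
B) s^3 + s^2*(-10) + 25*s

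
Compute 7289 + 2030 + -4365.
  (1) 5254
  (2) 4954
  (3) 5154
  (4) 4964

First: 7289 + 2030 = 9319
Then: 9319 + -4365 = 4954
2) 4954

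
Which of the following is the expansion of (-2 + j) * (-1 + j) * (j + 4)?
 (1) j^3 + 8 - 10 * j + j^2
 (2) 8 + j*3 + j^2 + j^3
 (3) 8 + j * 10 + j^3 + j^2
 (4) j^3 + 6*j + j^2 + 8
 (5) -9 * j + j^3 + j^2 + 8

Expanding (-2 + j) * (-1 + j) * (j + 4):
= j^3 + 8 - 10 * j + j^2
1) j^3 + 8 - 10 * j + j^2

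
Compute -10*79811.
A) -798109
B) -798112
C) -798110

-10 * 79811 = -798110
C) -798110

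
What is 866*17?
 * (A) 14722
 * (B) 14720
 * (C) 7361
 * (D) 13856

866 * 17 = 14722
A) 14722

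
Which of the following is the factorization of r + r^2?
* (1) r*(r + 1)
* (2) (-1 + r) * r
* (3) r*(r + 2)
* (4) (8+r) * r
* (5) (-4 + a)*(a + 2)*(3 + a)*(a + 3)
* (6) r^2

We need to factor r + r^2.
The factored form is r*(r + 1).
1) r*(r + 1)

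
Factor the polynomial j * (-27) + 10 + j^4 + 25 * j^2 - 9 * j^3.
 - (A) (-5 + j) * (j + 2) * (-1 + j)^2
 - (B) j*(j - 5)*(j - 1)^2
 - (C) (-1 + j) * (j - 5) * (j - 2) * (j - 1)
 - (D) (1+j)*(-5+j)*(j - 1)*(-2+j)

We need to factor j * (-27) + 10 + j^4 + 25 * j^2 - 9 * j^3.
The factored form is (-1 + j) * (j - 5) * (j - 2) * (j - 1).
C) (-1 + j) * (j - 5) * (j - 2) * (j - 1)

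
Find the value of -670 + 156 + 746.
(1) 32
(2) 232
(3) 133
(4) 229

First: -670 + 156 = -514
Then: -514 + 746 = 232
2) 232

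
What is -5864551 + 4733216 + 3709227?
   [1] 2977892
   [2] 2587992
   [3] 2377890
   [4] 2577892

First: -5864551 + 4733216 = -1131335
Then: -1131335 + 3709227 = 2577892
4) 2577892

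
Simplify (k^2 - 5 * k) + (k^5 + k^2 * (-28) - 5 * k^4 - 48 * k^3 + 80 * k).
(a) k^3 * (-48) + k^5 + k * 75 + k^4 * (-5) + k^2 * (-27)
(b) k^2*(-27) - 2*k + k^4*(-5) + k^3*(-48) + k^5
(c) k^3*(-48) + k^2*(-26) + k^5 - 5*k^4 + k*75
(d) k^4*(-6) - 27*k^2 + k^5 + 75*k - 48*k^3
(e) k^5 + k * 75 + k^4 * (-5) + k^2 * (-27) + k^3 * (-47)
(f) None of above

Adding the polynomials and combining like terms:
(k^2 - 5*k) + (k^5 + k^2*(-28) - 5*k^4 - 48*k^3 + 80*k)
= k^3 * (-48) + k^5 + k * 75 + k^4 * (-5) + k^2 * (-27)
a) k^3 * (-48) + k^5 + k * 75 + k^4 * (-5) + k^2 * (-27)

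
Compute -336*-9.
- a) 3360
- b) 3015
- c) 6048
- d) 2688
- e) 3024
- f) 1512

-336 * -9 = 3024
e) 3024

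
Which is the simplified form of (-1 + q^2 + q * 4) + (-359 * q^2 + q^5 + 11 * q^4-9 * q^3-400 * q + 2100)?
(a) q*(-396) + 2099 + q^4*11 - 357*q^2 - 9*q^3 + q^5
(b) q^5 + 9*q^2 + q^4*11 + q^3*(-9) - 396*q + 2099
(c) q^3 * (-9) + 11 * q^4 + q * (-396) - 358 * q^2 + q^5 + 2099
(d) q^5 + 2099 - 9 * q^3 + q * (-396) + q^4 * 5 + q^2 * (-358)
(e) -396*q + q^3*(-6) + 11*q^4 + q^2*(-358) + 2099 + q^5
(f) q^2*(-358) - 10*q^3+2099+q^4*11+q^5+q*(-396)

Adding the polynomials and combining like terms:
(-1 + q^2 + q*4) + (-359*q^2 + q^5 + 11*q^4 - 9*q^3 - 400*q + 2100)
= q^3 * (-9) + 11 * q^4 + q * (-396) - 358 * q^2 + q^5 + 2099
c) q^3 * (-9) + 11 * q^4 + q * (-396) - 358 * q^2 + q^5 + 2099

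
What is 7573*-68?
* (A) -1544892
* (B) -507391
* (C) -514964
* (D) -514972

7573 * -68 = -514964
C) -514964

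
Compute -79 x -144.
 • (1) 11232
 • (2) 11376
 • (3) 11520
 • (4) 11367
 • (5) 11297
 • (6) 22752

-79 * -144 = 11376
2) 11376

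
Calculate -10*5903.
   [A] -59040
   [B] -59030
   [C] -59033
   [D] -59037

-10 * 5903 = -59030
B) -59030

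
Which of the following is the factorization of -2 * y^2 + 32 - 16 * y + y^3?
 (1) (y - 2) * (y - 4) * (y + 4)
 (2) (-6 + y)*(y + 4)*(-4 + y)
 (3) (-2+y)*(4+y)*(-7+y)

We need to factor -2 * y^2 + 32 - 16 * y + y^3.
The factored form is (y - 2) * (y - 4) * (y + 4).
1) (y - 2) * (y - 4) * (y + 4)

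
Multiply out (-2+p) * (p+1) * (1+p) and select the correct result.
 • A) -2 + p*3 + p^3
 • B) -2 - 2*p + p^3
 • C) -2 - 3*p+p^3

Expanding (-2+p) * (p+1) * (1+p):
= -2 - 3*p+p^3
C) -2 - 3*p+p^3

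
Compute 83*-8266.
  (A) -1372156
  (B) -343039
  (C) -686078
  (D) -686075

83 * -8266 = -686078
C) -686078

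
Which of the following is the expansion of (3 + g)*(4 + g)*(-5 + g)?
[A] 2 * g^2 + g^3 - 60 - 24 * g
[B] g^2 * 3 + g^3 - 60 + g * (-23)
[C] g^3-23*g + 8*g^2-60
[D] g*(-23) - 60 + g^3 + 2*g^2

Expanding (3 + g)*(4 + g)*(-5 + g):
= g*(-23) - 60 + g^3 + 2*g^2
D) g*(-23) - 60 + g^3 + 2*g^2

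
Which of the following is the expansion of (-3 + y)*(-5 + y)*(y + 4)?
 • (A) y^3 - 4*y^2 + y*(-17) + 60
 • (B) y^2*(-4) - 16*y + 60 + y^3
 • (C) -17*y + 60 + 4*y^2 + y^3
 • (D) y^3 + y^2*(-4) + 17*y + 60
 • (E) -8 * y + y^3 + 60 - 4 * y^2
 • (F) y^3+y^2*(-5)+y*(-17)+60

Expanding (-3 + y)*(-5 + y)*(y + 4):
= y^3 - 4*y^2 + y*(-17) + 60
A) y^3 - 4*y^2 + y*(-17) + 60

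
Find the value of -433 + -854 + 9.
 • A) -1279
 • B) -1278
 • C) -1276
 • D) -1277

First: -433 + -854 = -1287
Then: -1287 + 9 = -1278
B) -1278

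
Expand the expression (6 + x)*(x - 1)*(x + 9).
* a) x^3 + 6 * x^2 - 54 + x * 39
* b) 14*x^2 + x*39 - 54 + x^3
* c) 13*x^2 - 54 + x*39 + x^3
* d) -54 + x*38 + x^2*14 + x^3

Expanding (6 + x)*(x - 1)*(x + 9):
= 14*x^2 + x*39 - 54 + x^3
b) 14*x^2 + x*39 - 54 + x^3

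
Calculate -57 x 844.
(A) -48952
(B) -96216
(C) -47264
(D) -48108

-57 * 844 = -48108
D) -48108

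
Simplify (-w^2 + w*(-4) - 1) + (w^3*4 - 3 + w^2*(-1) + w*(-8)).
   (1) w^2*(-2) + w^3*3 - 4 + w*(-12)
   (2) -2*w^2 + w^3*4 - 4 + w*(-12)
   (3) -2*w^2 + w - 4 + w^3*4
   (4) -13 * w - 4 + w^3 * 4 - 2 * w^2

Adding the polynomials and combining like terms:
(-w^2 + w*(-4) - 1) + (w^3*4 - 3 + w^2*(-1) + w*(-8))
= -2*w^2 + w^3*4 - 4 + w*(-12)
2) -2*w^2 + w^3*4 - 4 + w*(-12)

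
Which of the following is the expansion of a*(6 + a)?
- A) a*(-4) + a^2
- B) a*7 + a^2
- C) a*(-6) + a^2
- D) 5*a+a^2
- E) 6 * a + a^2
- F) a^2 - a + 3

Expanding a*(6 + a):
= 6 * a + a^2
E) 6 * a + a^2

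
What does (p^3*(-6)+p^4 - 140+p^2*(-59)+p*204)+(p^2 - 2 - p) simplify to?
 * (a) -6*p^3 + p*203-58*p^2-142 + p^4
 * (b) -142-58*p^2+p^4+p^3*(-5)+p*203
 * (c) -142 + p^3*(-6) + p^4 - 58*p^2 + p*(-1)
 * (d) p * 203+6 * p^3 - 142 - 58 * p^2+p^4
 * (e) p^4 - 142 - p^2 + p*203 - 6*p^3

Adding the polynomials and combining like terms:
(p^3*(-6) + p^4 - 140 + p^2*(-59) + p*204) + (p^2 - 2 - p)
= -6*p^3 + p*203-58*p^2-142 + p^4
a) -6*p^3 + p*203-58*p^2-142 + p^4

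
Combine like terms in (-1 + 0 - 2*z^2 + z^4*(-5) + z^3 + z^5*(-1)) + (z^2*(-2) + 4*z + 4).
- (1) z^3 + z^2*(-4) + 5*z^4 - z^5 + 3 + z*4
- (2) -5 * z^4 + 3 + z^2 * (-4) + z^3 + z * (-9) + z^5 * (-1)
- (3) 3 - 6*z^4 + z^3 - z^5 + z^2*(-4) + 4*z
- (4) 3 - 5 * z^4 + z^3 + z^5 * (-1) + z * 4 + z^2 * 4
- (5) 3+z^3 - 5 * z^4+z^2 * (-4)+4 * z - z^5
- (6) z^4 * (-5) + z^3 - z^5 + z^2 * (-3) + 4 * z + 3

Adding the polynomials and combining like terms:
(-1 + 0 - 2*z^2 + z^4*(-5) + z^3 + z^5*(-1)) + (z^2*(-2) + 4*z + 4)
= 3+z^3 - 5 * z^4+z^2 * (-4)+4 * z - z^5
5) 3+z^3 - 5 * z^4+z^2 * (-4)+4 * z - z^5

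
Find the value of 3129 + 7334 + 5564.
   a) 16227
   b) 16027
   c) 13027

First: 3129 + 7334 = 10463
Then: 10463 + 5564 = 16027
b) 16027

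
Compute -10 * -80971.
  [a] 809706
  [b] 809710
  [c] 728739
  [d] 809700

-10 * -80971 = 809710
b) 809710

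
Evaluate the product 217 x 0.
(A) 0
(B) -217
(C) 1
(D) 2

217 * 0 = 0
A) 0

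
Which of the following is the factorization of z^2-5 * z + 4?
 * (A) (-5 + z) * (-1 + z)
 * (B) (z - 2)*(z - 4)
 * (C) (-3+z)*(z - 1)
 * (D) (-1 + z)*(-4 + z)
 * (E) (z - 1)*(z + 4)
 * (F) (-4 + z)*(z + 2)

We need to factor z^2-5 * z + 4.
The factored form is (-1 + z)*(-4 + z).
D) (-1 + z)*(-4 + z)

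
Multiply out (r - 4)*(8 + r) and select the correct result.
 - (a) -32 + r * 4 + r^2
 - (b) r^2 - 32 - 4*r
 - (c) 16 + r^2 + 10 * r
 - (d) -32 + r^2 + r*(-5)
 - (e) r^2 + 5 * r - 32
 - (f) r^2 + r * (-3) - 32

Expanding (r - 4)*(8 + r):
= -32 + r * 4 + r^2
a) -32 + r * 4 + r^2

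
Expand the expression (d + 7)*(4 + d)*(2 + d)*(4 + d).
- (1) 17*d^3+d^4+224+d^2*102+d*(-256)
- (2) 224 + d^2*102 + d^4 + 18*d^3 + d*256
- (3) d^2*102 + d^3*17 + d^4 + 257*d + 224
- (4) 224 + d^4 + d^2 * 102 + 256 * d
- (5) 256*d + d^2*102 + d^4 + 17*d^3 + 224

Expanding (d + 7)*(4 + d)*(2 + d)*(4 + d):
= 256*d + d^2*102 + d^4 + 17*d^3 + 224
5) 256*d + d^2*102 + d^4 + 17*d^3 + 224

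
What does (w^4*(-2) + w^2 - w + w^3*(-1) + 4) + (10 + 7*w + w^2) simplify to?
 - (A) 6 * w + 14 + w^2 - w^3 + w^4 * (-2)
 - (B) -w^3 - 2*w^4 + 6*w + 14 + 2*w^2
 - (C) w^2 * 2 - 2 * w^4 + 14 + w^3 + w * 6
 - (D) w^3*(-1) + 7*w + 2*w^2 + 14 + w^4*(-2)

Adding the polynomials and combining like terms:
(w^4*(-2) + w^2 - w + w^3*(-1) + 4) + (10 + 7*w + w^2)
= -w^3 - 2*w^4 + 6*w + 14 + 2*w^2
B) -w^3 - 2*w^4 + 6*w + 14 + 2*w^2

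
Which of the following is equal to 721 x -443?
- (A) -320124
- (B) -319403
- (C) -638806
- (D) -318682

721 * -443 = -319403
B) -319403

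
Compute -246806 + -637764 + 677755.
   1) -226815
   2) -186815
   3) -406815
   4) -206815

First: -246806 + -637764 = -884570
Then: -884570 + 677755 = -206815
4) -206815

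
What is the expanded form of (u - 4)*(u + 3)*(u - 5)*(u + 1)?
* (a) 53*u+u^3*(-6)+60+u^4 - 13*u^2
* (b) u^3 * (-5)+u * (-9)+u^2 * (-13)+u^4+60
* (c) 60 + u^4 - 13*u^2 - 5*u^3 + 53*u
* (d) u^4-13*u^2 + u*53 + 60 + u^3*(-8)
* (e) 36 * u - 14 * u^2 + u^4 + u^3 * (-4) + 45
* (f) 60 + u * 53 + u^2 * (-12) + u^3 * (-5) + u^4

Expanding (u - 4)*(u + 3)*(u - 5)*(u + 1):
= 60 + u^4 - 13*u^2 - 5*u^3 + 53*u
c) 60 + u^4 - 13*u^2 - 5*u^3 + 53*u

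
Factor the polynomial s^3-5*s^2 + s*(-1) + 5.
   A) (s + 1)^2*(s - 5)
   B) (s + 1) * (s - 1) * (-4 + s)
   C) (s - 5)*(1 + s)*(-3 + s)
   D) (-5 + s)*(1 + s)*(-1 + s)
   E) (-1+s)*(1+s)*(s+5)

We need to factor s^3-5*s^2 + s*(-1) + 5.
The factored form is (-5 + s)*(1 + s)*(-1 + s).
D) (-5 + s)*(1 + s)*(-1 + s)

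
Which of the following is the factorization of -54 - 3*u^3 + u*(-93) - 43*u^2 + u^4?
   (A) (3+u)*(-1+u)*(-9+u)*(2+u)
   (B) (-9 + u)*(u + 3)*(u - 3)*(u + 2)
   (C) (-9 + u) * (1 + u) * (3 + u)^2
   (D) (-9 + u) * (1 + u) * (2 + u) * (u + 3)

We need to factor -54 - 3*u^3 + u*(-93) - 43*u^2 + u^4.
The factored form is (-9 + u) * (1 + u) * (2 + u) * (u + 3).
D) (-9 + u) * (1 + u) * (2 + u) * (u + 3)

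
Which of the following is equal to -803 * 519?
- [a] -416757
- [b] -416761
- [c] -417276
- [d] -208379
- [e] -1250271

-803 * 519 = -416757
a) -416757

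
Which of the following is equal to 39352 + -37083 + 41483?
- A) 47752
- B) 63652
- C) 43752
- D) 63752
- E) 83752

First: 39352 + -37083 = 2269
Then: 2269 + 41483 = 43752
C) 43752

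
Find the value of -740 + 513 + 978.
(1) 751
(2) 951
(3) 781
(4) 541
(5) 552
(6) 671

First: -740 + 513 = -227
Then: -227 + 978 = 751
1) 751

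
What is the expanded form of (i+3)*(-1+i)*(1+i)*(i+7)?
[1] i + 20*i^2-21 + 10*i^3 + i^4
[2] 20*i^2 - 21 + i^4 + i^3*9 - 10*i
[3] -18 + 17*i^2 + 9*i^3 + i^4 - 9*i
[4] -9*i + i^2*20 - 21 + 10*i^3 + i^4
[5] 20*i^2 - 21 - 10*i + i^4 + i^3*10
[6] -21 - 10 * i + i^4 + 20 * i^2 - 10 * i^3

Expanding (i+3)*(-1+i)*(1+i)*(i+7):
= 20*i^2 - 21 - 10*i + i^4 + i^3*10
5) 20*i^2 - 21 - 10*i + i^4 + i^3*10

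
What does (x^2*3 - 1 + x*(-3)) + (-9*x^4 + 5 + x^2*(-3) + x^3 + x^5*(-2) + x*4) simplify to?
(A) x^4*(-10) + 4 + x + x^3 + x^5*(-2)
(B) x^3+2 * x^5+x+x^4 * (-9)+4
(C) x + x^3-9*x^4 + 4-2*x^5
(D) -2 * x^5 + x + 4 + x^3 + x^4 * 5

Adding the polynomials and combining like terms:
(x^2*3 - 1 + x*(-3)) + (-9*x^4 + 5 + x^2*(-3) + x^3 + x^5*(-2) + x*4)
= x + x^3-9*x^4 + 4-2*x^5
C) x + x^3-9*x^4 + 4-2*x^5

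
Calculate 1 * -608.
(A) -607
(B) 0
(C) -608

1 * -608 = -608
C) -608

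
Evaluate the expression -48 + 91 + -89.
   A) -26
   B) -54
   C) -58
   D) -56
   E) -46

First: -48 + 91 = 43
Then: 43 + -89 = -46
E) -46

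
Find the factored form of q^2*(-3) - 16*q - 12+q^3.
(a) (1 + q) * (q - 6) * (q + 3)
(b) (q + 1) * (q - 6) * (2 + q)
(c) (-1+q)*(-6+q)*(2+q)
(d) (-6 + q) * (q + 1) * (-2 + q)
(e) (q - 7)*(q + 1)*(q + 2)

We need to factor q^2*(-3) - 16*q - 12+q^3.
The factored form is (q + 1) * (q - 6) * (2 + q).
b) (q + 1) * (q - 6) * (2 + q)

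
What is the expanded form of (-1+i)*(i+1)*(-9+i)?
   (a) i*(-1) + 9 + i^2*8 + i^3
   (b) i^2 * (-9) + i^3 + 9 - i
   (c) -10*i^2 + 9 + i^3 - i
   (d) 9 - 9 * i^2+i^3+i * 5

Expanding (-1+i)*(i+1)*(-9+i):
= i^2 * (-9) + i^3 + 9 - i
b) i^2 * (-9) + i^3 + 9 - i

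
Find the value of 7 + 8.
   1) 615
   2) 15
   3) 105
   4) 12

7 + 8 = 15
2) 15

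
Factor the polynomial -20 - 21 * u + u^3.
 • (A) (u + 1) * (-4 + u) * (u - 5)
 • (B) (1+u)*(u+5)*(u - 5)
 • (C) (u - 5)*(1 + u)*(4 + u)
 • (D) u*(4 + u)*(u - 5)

We need to factor -20 - 21 * u + u^3.
The factored form is (u - 5)*(1 + u)*(4 + u).
C) (u - 5)*(1 + u)*(4 + u)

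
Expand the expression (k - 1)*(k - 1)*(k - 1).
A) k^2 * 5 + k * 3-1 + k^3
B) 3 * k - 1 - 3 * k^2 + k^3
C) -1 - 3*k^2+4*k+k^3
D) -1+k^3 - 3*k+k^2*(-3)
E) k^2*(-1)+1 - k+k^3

Expanding (k - 1)*(k - 1)*(k - 1):
= 3 * k - 1 - 3 * k^2 + k^3
B) 3 * k - 1 - 3 * k^2 + k^3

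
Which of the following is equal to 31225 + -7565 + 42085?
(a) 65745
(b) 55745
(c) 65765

First: 31225 + -7565 = 23660
Then: 23660 + 42085 = 65745
a) 65745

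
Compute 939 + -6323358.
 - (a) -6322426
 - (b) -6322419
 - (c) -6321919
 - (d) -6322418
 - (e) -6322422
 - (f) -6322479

939 + -6323358 = -6322419
b) -6322419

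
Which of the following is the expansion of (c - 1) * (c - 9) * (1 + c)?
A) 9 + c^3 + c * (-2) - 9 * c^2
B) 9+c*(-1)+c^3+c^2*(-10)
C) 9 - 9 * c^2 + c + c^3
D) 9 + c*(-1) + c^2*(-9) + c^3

Expanding (c - 1) * (c - 9) * (1 + c):
= 9 + c*(-1) + c^2*(-9) + c^3
D) 9 + c*(-1) + c^2*(-9) + c^3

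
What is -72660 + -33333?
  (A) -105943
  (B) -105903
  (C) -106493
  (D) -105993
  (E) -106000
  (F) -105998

-72660 + -33333 = -105993
D) -105993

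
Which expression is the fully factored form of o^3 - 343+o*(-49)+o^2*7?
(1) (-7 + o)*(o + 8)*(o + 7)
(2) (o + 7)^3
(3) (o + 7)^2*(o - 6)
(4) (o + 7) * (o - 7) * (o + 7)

We need to factor o^3 - 343+o*(-49)+o^2*7.
The factored form is (o + 7) * (o - 7) * (o + 7).
4) (o + 7) * (o - 7) * (o + 7)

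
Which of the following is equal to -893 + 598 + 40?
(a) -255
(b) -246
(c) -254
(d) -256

First: -893 + 598 = -295
Then: -295 + 40 = -255
a) -255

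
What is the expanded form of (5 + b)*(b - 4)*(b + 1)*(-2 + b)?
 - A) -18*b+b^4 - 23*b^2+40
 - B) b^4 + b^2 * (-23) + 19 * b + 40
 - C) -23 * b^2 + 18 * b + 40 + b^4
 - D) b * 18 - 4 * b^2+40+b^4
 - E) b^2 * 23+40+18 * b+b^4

Expanding (5 + b)*(b - 4)*(b + 1)*(-2 + b):
= -23 * b^2 + 18 * b + 40 + b^4
C) -23 * b^2 + 18 * b + 40 + b^4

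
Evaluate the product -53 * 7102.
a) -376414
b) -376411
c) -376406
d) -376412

-53 * 7102 = -376406
c) -376406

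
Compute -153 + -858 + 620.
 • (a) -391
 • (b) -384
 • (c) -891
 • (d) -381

First: -153 + -858 = -1011
Then: -1011 + 620 = -391
a) -391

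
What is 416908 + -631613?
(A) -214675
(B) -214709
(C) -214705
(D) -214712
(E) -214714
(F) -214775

416908 + -631613 = -214705
C) -214705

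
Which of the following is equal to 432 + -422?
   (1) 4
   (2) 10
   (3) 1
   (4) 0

432 + -422 = 10
2) 10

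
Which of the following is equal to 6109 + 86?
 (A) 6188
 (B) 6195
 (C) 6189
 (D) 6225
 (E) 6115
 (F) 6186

6109 + 86 = 6195
B) 6195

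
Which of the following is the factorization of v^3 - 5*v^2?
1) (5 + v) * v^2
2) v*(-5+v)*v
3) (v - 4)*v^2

We need to factor v^3 - 5*v^2.
The factored form is v*(-5+v)*v.
2) v*(-5+v)*v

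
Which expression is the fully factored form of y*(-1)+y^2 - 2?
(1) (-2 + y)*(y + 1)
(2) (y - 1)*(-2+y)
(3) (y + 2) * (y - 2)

We need to factor y*(-1)+y^2 - 2.
The factored form is (-2 + y)*(y + 1).
1) (-2 + y)*(y + 1)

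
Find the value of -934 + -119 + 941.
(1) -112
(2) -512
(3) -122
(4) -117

First: -934 + -119 = -1053
Then: -1053 + 941 = -112
1) -112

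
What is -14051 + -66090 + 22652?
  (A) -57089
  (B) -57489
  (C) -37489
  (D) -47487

First: -14051 + -66090 = -80141
Then: -80141 + 22652 = -57489
B) -57489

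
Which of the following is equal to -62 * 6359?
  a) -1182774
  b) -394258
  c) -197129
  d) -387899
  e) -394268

-62 * 6359 = -394258
b) -394258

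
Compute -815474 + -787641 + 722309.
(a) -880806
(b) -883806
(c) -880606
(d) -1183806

First: -815474 + -787641 = -1603115
Then: -1603115 + 722309 = -880806
a) -880806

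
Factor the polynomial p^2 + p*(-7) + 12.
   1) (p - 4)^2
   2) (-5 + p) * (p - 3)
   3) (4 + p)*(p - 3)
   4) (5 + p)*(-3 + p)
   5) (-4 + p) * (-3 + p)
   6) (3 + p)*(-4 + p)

We need to factor p^2 + p*(-7) + 12.
The factored form is (-4 + p) * (-3 + p).
5) (-4 + p) * (-3 + p)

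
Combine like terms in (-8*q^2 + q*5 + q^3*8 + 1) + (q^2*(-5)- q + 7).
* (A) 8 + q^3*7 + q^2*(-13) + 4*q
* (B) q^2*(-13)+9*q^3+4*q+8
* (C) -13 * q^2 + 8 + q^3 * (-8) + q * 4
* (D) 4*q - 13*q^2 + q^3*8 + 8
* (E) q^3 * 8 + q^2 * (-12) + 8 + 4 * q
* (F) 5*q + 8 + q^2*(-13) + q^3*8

Adding the polynomials and combining like terms:
(-8*q^2 + q*5 + q^3*8 + 1) + (q^2*(-5) - q + 7)
= 4*q - 13*q^2 + q^3*8 + 8
D) 4*q - 13*q^2 + q^3*8 + 8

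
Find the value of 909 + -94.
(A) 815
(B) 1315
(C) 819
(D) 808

909 + -94 = 815
A) 815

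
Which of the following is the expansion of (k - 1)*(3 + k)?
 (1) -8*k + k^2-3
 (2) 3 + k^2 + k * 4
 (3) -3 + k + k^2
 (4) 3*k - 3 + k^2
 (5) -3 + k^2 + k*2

Expanding (k - 1)*(3 + k):
= -3 + k^2 + k*2
5) -3 + k^2 + k*2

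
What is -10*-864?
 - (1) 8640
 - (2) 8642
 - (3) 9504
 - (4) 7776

-10 * -864 = 8640
1) 8640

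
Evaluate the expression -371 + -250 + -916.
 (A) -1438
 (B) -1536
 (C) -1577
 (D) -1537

First: -371 + -250 = -621
Then: -621 + -916 = -1537
D) -1537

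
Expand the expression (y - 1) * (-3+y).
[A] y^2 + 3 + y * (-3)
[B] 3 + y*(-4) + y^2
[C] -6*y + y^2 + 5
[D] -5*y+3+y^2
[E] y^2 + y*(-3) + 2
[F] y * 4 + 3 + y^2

Expanding (y - 1) * (-3+y):
= 3 + y*(-4) + y^2
B) 3 + y*(-4) + y^2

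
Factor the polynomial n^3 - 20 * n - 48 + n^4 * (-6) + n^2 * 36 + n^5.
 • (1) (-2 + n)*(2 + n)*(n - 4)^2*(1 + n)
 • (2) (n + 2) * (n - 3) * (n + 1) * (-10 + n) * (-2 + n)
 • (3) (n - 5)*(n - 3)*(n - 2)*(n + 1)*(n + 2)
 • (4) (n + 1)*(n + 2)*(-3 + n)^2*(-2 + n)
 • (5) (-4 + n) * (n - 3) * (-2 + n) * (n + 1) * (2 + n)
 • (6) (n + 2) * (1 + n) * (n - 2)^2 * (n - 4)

We need to factor n^3 - 20 * n - 48 + n^4 * (-6) + n^2 * 36 + n^5.
The factored form is (-4 + n) * (n - 3) * (-2 + n) * (n + 1) * (2 + n).
5) (-4 + n) * (n - 3) * (-2 + n) * (n + 1) * (2 + n)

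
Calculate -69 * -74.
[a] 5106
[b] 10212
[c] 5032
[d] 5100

-69 * -74 = 5106
a) 5106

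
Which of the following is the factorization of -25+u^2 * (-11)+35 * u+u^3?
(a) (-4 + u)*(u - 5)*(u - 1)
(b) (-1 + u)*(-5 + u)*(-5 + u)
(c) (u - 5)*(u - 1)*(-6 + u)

We need to factor -25+u^2 * (-11)+35 * u+u^3.
The factored form is (-1 + u)*(-5 + u)*(-5 + u).
b) (-1 + u)*(-5 + u)*(-5 + u)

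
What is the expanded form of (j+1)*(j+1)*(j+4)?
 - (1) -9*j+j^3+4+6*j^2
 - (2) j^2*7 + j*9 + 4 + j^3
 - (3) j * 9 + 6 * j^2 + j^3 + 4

Expanding (j+1)*(j+1)*(j+4):
= j * 9 + 6 * j^2 + j^3 + 4
3) j * 9 + 6 * j^2 + j^3 + 4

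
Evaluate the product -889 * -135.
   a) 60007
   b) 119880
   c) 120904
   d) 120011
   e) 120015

-889 * -135 = 120015
e) 120015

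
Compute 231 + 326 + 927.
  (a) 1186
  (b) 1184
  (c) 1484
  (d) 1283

First: 231 + 326 = 557
Then: 557 + 927 = 1484
c) 1484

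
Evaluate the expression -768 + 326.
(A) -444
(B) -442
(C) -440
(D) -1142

-768 + 326 = -442
B) -442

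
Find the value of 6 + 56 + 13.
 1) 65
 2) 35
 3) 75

First: 6 + 56 = 62
Then: 62 + 13 = 75
3) 75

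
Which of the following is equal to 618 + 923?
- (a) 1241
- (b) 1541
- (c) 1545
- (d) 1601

618 + 923 = 1541
b) 1541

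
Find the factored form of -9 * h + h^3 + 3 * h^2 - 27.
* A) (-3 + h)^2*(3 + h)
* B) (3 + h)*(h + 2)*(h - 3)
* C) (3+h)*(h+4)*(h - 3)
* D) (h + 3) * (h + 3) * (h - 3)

We need to factor -9 * h + h^3 + 3 * h^2 - 27.
The factored form is (h + 3) * (h + 3) * (h - 3).
D) (h + 3) * (h + 3) * (h - 3)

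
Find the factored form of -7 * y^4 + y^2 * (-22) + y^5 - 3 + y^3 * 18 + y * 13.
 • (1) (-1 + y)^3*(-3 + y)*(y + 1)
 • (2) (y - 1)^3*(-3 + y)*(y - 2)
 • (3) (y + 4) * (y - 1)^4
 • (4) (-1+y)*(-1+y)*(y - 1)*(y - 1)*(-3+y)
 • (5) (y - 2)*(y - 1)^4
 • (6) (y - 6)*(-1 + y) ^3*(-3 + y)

We need to factor -7 * y^4 + y^2 * (-22) + y^5 - 3 + y^3 * 18 + y * 13.
The factored form is (-1+y)*(-1+y)*(y - 1)*(y - 1)*(-3+y).
4) (-1+y)*(-1+y)*(y - 1)*(y - 1)*(-3+y)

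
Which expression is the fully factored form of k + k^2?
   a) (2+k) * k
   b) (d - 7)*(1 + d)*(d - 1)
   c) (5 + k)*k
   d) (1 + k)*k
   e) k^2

We need to factor k + k^2.
The factored form is (1 + k)*k.
d) (1 + k)*k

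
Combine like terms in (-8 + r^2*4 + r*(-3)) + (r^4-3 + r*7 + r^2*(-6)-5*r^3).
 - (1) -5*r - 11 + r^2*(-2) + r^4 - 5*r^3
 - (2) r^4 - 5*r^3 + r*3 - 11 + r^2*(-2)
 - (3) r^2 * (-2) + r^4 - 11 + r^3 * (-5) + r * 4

Adding the polynomials and combining like terms:
(-8 + r^2*4 + r*(-3)) + (r^4 - 3 + r*7 + r^2*(-6) - 5*r^3)
= r^2 * (-2) + r^4 - 11 + r^3 * (-5) + r * 4
3) r^2 * (-2) + r^4 - 11 + r^3 * (-5) + r * 4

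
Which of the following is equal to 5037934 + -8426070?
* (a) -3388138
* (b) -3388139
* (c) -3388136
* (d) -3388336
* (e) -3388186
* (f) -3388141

5037934 + -8426070 = -3388136
c) -3388136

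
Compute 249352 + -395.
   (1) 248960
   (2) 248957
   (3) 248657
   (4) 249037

249352 + -395 = 248957
2) 248957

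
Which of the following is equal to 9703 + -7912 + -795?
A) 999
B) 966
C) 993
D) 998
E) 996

First: 9703 + -7912 = 1791
Then: 1791 + -795 = 996
E) 996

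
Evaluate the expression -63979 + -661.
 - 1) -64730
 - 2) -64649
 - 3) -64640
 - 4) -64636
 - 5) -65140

-63979 + -661 = -64640
3) -64640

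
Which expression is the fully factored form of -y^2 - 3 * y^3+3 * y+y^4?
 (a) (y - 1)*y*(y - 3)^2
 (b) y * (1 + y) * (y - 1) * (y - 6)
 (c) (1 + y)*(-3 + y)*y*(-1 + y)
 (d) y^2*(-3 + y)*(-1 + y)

We need to factor -y^2 - 3 * y^3+3 * y+y^4.
The factored form is (1 + y)*(-3 + y)*y*(-1 + y).
c) (1 + y)*(-3 + y)*y*(-1 + y)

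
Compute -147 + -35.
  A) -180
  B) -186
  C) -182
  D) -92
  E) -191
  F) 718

-147 + -35 = -182
C) -182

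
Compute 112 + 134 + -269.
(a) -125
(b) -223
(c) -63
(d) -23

First: 112 + 134 = 246
Then: 246 + -269 = -23
d) -23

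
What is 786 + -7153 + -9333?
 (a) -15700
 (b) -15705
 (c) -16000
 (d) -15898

First: 786 + -7153 = -6367
Then: -6367 + -9333 = -15700
a) -15700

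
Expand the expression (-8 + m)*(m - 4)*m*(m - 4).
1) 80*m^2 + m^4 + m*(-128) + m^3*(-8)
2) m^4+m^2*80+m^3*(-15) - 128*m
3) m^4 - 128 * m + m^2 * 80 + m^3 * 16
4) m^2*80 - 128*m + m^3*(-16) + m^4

Expanding (-8 + m)*(m - 4)*m*(m - 4):
= m^2*80 - 128*m + m^3*(-16) + m^4
4) m^2*80 - 128*m + m^3*(-16) + m^4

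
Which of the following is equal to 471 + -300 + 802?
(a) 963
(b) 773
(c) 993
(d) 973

First: 471 + -300 = 171
Then: 171 + 802 = 973
d) 973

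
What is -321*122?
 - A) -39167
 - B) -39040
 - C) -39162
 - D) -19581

-321 * 122 = -39162
C) -39162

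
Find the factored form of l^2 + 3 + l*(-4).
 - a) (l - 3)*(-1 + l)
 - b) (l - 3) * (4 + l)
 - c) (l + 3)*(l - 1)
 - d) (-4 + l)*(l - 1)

We need to factor l^2 + 3 + l*(-4).
The factored form is (l - 3)*(-1 + l).
a) (l - 3)*(-1 + l)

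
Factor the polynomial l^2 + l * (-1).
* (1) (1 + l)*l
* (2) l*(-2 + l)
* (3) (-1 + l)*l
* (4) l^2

We need to factor l^2 + l * (-1).
The factored form is (-1 + l)*l.
3) (-1 + l)*l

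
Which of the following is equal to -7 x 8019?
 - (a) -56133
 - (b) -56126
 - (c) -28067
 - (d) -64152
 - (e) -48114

-7 * 8019 = -56133
a) -56133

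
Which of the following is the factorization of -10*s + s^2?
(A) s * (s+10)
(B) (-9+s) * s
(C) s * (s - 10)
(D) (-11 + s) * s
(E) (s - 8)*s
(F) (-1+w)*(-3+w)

We need to factor -10*s + s^2.
The factored form is s * (s - 10).
C) s * (s - 10)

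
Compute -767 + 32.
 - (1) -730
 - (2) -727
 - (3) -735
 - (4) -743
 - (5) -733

-767 + 32 = -735
3) -735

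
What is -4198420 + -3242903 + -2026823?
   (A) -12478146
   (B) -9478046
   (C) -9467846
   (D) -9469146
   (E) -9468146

First: -4198420 + -3242903 = -7441323
Then: -7441323 + -2026823 = -9468146
E) -9468146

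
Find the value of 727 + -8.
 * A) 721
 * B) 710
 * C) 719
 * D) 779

727 + -8 = 719
C) 719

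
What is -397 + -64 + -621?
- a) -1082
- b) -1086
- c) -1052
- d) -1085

First: -397 + -64 = -461
Then: -461 + -621 = -1082
a) -1082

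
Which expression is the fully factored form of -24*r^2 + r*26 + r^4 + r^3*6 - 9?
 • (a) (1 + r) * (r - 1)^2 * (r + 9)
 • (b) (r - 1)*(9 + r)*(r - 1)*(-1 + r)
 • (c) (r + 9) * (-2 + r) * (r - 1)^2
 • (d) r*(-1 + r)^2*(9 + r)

We need to factor -24*r^2 + r*26 + r^4 + r^3*6 - 9.
The factored form is (r - 1)*(9 + r)*(r - 1)*(-1 + r).
b) (r - 1)*(9 + r)*(r - 1)*(-1 + r)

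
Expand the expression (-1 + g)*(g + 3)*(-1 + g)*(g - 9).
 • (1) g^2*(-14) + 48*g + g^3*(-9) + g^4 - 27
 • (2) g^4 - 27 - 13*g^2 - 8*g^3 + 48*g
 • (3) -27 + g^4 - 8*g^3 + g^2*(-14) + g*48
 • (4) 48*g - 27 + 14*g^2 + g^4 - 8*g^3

Expanding (-1 + g)*(g + 3)*(-1 + g)*(g - 9):
= -27 + g^4 - 8*g^3 + g^2*(-14) + g*48
3) -27 + g^4 - 8*g^3 + g^2*(-14) + g*48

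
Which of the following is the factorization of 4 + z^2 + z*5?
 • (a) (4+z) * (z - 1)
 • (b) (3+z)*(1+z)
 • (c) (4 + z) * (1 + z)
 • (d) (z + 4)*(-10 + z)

We need to factor 4 + z^2 + z*5.
The factored form is (4 + z) * (1 + z).
c) (4 + z) * (1 + z)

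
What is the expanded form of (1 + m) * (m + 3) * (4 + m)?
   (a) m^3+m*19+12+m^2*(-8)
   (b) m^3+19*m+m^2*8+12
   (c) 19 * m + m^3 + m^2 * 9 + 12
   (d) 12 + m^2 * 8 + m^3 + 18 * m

Expanding (1 + m) * (m + 3) * (4 + m):
= m^3+19*m+m^2*8+12
b) m^3+19*m+m^2*8+12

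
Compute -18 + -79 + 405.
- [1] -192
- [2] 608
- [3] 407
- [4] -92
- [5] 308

First: -18 + -79 = -97
Then: -97 + 405 = 308
5) 308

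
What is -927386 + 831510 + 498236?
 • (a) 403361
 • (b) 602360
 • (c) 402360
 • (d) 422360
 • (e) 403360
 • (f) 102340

First: -927386 + 831510 = -95876
Then: -95876 + 498236 = 402360
c) 402360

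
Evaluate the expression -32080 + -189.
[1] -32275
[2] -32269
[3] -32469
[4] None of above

-32080 + -189 = -32269
2) -32269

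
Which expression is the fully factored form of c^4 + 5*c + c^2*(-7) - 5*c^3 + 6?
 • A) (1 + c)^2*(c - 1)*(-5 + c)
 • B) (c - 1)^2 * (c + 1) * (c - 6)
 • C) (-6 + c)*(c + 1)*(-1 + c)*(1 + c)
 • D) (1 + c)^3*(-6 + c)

We need to factor c^4 + 5*c + c^2*(-7) - 5*c^3 + 6.
The factored form is (-6 + c)*(c + 1)*(-1 + c)*(1 + c).
C) (-6 + c)*(c + 1)*(-1 + c)*(1 + c)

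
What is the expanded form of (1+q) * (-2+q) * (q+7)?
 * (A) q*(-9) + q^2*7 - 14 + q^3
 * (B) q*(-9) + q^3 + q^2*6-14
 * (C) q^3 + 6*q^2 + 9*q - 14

Expanding (1+q) * (-2+q) * (q+7):
= q*(-9) + q^3 + q^2*6-14
B) q*(-9) + q^3 + q^2*6-14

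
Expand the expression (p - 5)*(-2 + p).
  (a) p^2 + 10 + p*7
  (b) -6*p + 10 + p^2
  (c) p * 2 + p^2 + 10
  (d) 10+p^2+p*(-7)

Expanding (p - 5)*(-2 + p):
= 10+p^2+p*(-7)
d) 10+p^2+p*(-7)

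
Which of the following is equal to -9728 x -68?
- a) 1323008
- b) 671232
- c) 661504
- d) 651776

-9728 * -68 = 661504
c) 661504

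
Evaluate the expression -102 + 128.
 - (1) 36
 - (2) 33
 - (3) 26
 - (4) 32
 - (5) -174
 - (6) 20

-102 + 128 = 26
3) 26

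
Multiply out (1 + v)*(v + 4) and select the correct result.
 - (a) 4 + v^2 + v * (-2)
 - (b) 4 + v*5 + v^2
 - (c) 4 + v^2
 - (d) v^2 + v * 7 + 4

Expanding (1 + v)*(v + 4):
= 4 + v*5 + v^2
b) 4 + v*5 + v^2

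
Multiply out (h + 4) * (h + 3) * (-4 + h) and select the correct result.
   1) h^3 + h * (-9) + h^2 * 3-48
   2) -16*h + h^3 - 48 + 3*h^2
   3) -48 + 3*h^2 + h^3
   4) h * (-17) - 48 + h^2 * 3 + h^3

Expanding (h + 4) * (h + 3) * (-4 + h):
= -16*h + h^3 - 48 + 3*h^2
2) -16*h + h^3 - 48 + 3*h^2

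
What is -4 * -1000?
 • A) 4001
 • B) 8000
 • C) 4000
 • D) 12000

-4 * -1000 = 4000
C) 4000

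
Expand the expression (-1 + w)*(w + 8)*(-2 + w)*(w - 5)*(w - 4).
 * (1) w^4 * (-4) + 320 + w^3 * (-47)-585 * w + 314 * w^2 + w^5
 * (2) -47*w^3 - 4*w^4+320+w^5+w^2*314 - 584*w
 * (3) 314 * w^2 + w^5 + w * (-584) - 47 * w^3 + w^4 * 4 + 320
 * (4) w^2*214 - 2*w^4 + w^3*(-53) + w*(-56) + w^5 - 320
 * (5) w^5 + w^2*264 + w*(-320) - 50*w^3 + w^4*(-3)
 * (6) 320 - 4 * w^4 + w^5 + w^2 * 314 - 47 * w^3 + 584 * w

Expanding (-1 + w)*(w + 8)*(-2 + w)*(w - 5)*(w - 4):
= -47*w^3 - 4*w^4+320+w^5+w^2*314 - 584*w
2) -47*w^3 - 4*w^4+320+w^5+w^2*314 - 584*w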